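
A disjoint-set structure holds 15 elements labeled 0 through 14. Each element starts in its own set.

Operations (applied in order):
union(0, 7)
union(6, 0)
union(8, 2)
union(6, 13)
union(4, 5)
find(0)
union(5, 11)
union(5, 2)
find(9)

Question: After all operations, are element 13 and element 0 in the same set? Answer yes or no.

Answer: yes

Derivation:
Step 1: union(0, 7) -> merged; set of 0 now {0, 7}
Step 2: union(6, 0) -> merged; set of 6 now {0, 6, 7}
Step 3: union(8, 2) -> merged; set of 8 now {2, 8}
Step 4: union(6, 13) -> merged; set of 6 now {0, 6, 7, 13}
Step 5: union(4, 5) -> merged; set of 4 now {4, 5}
Step 6: find(0) -> no change; set of 0 is {0, 6, 7, 13}
Step 7: union(5, 11) -> merged; set of 5 now {4, 5, 11}
Step 8: union(5, 2) -> merged; set of 5 now {2, 4, 5, 8, 11}
Step 9: find(9) -> no change; set of 9 is {9}
Set of 13: {0, 6, 7, 13}; 0 is a member.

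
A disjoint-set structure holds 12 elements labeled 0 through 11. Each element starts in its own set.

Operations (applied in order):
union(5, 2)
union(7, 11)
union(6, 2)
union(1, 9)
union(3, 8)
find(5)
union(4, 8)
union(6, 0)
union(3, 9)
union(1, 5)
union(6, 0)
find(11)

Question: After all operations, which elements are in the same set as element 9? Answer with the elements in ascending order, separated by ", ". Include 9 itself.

Answer: 0, 1, 2, 3, 4, 5, 6, 8, 9

Derivation:
Step 1: union(5, 2) -> merged; set of 5 now {2, 5}
Step 2: union(7, 11) -> merged; set of 7 now {7, 11}
Step 3: union(6, 2) -> merged; set of 6 now {2, 5, 6}
Step 4: union(1, 9) -> merged; set of 1 now {1, 9}
Step 5: union(3, 8) -> merged; set of 3 now {3, 8}
Step 6: find(5) -> no change; set of 5 is {2, 5, 6}
Step 7: union(4, 8) -> merged; set of 4 now {3, 4, 8}
Step 8: union(6, 0) -> merged; set of 6 now {0, 2, 5, 6}
Step 9: union(3, 9) -> merged; set of 3 now {1, 3, 4, 8, 9}
Step 10: union(1, 5) -> merged; set of 1 now {0, 1, 2, 3, 4, 5, 6, 8, 9}
Step 11: union(6, 0) -> already same set; set of 6 now {0, 1, 2, 3, 4, 5, 6, 8, 9}
Step 12: find(11) -> no change; set of 11 is {7, 11}
Component of 9: {0, 1, 2, 3, 4, 5, 6, 8, 9}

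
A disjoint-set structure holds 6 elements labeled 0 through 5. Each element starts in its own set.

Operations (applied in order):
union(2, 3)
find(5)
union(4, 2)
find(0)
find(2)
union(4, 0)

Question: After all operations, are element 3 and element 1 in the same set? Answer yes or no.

Step 1: union(2, 3) -> merged; set of 2 now {2, 3}
Step 2: find(5) -> no change; set of 5 is {5}
Step 3: union(4, 2) -> merged; set of 4 now {2, 3, 4}
Step 4: find(0) -> no change; set of 0 is {0}
Step 5: find(2) -> no change; set of 2 is {2, 3, 4}
Step 6: union(4, 0) -> merged; set of 4 now {0, 2, 3, 4}
Set of 3: {0, 2, 3, 4}; 1 is not a member.

Answer: no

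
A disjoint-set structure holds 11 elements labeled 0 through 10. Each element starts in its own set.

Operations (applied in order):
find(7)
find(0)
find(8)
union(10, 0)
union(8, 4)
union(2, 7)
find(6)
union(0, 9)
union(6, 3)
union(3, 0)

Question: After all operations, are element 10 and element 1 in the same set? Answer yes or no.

Step 1: find(7) -> no change; set of 7 is {7}
Step 2: find(0) -> no change; set of 0 is {0}
Step 3: find(8) -> no change; set of 8 is {8}
Step 4: union(10, 0) -> merged; set of 10 now {0, 10}
Step 5: union(8, 4) -> merged; set of 8 now {4, 8}
Step 6: union(2, 7) -> merged; set of 2 now {2, 7}
Step 7: find(6) -> no change; set of 6 is {6}
Step 8: union(0, 9) -> merged; set of 0 now {0, 9, 10}
Step 9: union(6, 3) -> merged; set of 6 now {3, 6}
Step 10: union(3, 0) -> merged; set of 3 now {0, 3, 6, 9, 10}
Set of 10: {0, 3, 6, 9, 10}; 1 is not a member.

Answer: no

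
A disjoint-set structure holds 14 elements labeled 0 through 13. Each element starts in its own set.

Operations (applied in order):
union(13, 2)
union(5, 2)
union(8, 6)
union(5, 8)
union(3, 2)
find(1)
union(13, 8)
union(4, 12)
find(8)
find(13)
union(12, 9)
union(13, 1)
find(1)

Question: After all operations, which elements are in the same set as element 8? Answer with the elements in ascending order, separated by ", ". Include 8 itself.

Answer: 1, 2, 3, 5, 6, 8, 13

Derivation:
Step 1: union(13, 2) -> merged; set of 13 now {2, 13}
Step 2: union(5, 2) -> merged; set of 5 now {2, 5, 13}
Step 3: union(8, 6) -> merged; set of 8 now {6, 8}
Step 4: union(5, 8) -> merged; set of 5 now {2, 5, 6, 8, 13}
Step 5: union(3, 2) -> merged; set of 3 now {2, 3, 5, 6, 8, 13}
Step 6: find(1) -> no change; set of 1 is {1}
Step 7: union(13, 8) -> already same set; set of 13 now {2, 3, 5, 6, 8, 13}
Step 8: union(4, 12) -> merged; set of 4 now {4, 12}
Step 9: find(8) -> no change; set of 8 is {2, 3, 5, 6, 8, 13}
Step 10: find(13) -> no change; set of 13 is {2, 3, 5, 6, 8, 13}
Step 11: union(12, 9) -> merged; set of 12 now {4, 9, 12}
Step 12: union(13, 1) -> merged; set of 13 now {1, 2, 3, 5, 6, 8, 13}
Step 13: find(1) -> no change; set of 1 is {1, 2, 3, 5, 6, 8, 13}
Component of 8: {1, 2, 3, 5, 6, 8, 13}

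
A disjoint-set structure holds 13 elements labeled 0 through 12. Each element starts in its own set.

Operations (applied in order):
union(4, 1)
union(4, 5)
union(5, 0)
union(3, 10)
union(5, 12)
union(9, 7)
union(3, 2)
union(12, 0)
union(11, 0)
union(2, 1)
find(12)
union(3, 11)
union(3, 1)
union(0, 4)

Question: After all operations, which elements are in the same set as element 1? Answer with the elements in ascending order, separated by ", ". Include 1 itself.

Answer: 0, 1, 2, 3, 4, 5, 10, 11, 12

Derivation:
Step 1: union(4, 1) -> merged; set of 4 now {1, 4}
Step 2: union(4, 5) -> merged; set of 4 now {1, 4, 5}
Step 3: union(5, 0) -> merged; set of 5 now {0, 1, 4, 5}
Step 4: union(3, 10) -> merged; set of 3 now {3, 10}
Step 5: union(5, 12) -> merged; set of 5 now {0, 1, 4, 5, 12}
Step 6: union(9, 7) -> merged; set of 9 now {7, 9}
Step 7: union(3, 2) -> merged; set of 3 now {2, 3, 10}
Step 8: union(12, 0) -> already same set; set of 12 now {0, 1, 4, 5, 12}
Step 9: union(11, 0) -> merged; set of 11 now {0, 1, 4, 5, 11, 12}
Step 10: union(2, 1) -> merged; set of 2 now {0, 1, 2, 3, 4, 5, 10, 11, 12}
Step 11: find(12) -> no change; set of 12 is {0, 1, 2, 3, 4, 5, 10, 11, 12}
Step 12: union(3, 11) -> already same set; set of 3 now {0, 1, 2, 3, 4, 5, 10, 11, 12}
Step 13: union(3, 1) -> already same set; set of 3 now {0, 1, 2, 3, 4, 5, 10, 11, 12}
Step 14: union(0, 4) -> already same set; set of 0 now {0, 1, 2, 3, 4, 5, 10, 11, 12}
Component of 1: {0, 1, 2, 3, 4, 5, 10, 11, 12}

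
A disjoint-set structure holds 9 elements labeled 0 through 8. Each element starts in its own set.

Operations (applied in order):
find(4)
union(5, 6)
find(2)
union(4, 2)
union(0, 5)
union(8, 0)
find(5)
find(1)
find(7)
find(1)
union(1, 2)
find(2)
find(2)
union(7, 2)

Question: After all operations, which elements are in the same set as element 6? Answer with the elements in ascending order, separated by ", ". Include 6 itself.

Step 1: find(4) -> no change; set of 4 is {4}
Step 2: union(5, 6) -> merged; set of 5 now {5, 6}
Step 3: find(2) -> no change; set of 2 is {2}
Step 4: union(4, 2) -> merged; set of 4 now {2, 4}
Step 5: union(0, 5) -> merged; set of 0 now {0, 5, 6}
Step 6: union(8, 0) -> merged; set of 8 now {0, 5, 6, 8}
Step 7: find(5) -> no change; set of 5 is {0, 5, 6, 8}
Step 8: find(1) -> no change; set of 1 is {1}
Step 9: find(7) -> no change; set of 7 is {7}
Step 10: find(1) -> no change; set of 1 is {1}
Step 11: union(1, 2) -> merged; set of 1 now {1, 2, 4}
Step 12: find(2) -> no change; set of 2 is {1, 2, 4}
Step 13: find(2) -> no change; set of 2 is {1, 2, 4}
Step 14: union(7, 2) -> merged; set of 7 now {1, 2, 4, 7}
Component of 6: {0, 5, 6, 8}

Answer: 0, 5, 6, 8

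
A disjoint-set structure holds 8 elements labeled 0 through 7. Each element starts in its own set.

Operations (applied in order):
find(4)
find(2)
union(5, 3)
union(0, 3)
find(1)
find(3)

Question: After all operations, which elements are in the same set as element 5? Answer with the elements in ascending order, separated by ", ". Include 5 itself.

Answer: 0, 3, 5

Derivation:
Step 1: find(4) -> no change; set of 4 is {4}
Step 2: find(2) -> no change; set of 2 is {2}
Step 3: union(5, 3) -> merged; set of 5 now {3, 5}
Step 4: union(0, 3) -> merged; set of 0 now {0, 3, 5}
Step 5: find(1) -> no change; set of 1 is {1}
Step 6: find(3) -> no change; set of 3 is {0, 3, 5}
Component of 5: {0, 3, 5}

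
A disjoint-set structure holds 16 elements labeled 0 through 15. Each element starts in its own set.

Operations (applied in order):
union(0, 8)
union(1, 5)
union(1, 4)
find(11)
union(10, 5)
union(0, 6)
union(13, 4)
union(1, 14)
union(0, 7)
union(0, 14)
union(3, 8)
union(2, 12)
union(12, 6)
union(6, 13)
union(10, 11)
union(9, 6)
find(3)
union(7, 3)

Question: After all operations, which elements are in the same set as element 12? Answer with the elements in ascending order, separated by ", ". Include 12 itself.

Answer: 0, 1, 2, 3, 4, 5, 6, 7, 8, 9, 10, 11, 12, 13, 14

Derivation:
Step 1: union(0, 8) -> merged; set of 0 now {0, 8}
Step 2: union(1, 5) -> merged; set of 1 now {1, 5}
Step 3: union(1, 4) -> merged; set of 1 now {1, 4, 5}
Step 4: find(11) -> no change; set of 11 is {11}
Step 5: union(10, 5) -> merged; set of 10 now {1, 4, 5, 10}
Step 6: union(0, 6) -> merged; set of 0 now {0, 6, 8}
Step 7: union(13, 4) -> merged; set of 13 now {1, 4, 5, 10, 13}
Step 8: union(1, 14) -> merged; set of 1 now {1, 4, 5, 10, 13, 14}
Step 9: union(0, 7) -> merged; set of 0 now {0, 6, 7, 8}
Step 10: union(0, 14) -> merged; set of 0 now {0, 1, 4, 5, 6, 7, 8, 10, 13, 14}
Step 11: union(3, 8) -> merged; set of 3 now {0, 1, 3, 4, 5, 6, 7, 8, 10, 13, 14}
Step 12: union(2, 12) -> merged; set of 2 now {2, 12}
Step 13: union(12, 6) -> merged; set of 12 now {0, 1, 2, 3, 4, 5, 6, 7, 8, 10, 12, 13, 14}
Step 14: union(6, 13) -> already same set; set of 6 now {0, 1, 2, 3, 4, 5, 6, 7, 8, 10, 12, 13, 14}
Step 15: union(10, 11) -> merged; set of 10 now {0, 1, 2, 3, 4, 5, 6, 7, 8, 10, 11, 12, 13, 14}
Step 16: union(9, 6) -> merged; set of 9 now {0, 1, 2, 3, 4, 5, 6, 7, 8, 9, 10, 11, 12, 13, 14}
Step 17: find(3) -> no change; set of 3 is {0, 1, 2, 3, 4, 5, 6, 7, 8, 9, 10, 11, 12, 13, 14}
Step 18: union(7, 3) -> already same set; set of 7 now {0, 1, 2, 3, 4, 5, 6, 7, 8, 9, 10, 11, 12, 13, 14}
Component of 12: {0, 1, 2, 3, 4, 5, 6, 7, 8, 9, 10, 11, 12, 13, 14}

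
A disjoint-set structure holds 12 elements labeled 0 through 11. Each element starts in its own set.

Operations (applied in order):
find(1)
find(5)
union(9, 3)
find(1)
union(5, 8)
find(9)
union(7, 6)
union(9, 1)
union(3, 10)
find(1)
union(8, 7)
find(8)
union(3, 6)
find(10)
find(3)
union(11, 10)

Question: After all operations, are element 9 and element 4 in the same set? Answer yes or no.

Answer: no

Derivation:
Step 1: find(1) -> no change; set of 1 is {1}
Step 2: find(5) -> no change; set of 5 is {5}
Step 3: union(9, 3) -> merged; set of 9 now {3, 9}
Step 4: find(1) -> no change; set of 1 is {1}
Step 5: union(5, 8) -> merged; set of 5 now {5, 8}
Step 6: find(9) -> no change; set of 9 is {3, 9}
Step 7: union(7, 6) -> merged; set of 7 now {6, 7}
Step 8: union(9, 1) -> merged; set of 9 now {1, 3, 9}
Step 9: union(3, 10) -> merged; set of 3 now {1, 3, 9, 10}
Step 10: find(1) -> no change; set of 1 is {1, 3, 9, 10}
Step 11: union(8, 7) -> merged; set of 8 now {5, 6, 7, 8}
Step 12: find(8) -> no change; set of 8 is {5, 6, 7, 8}
Step 13: union(3, 6) -> merged; set of 3 now {1, 3, 5, 6, 7, 8, 9, 10}
Step 14: find(10) -> no change; set of 10 is {1, 3, 5, 6, 7, 8, 9, 10}
Step 15: find(3) -> no change; set of 3 is {1, 3, 5, 6, 7, 8, 9, 10}
Step 16: union(11, 10) -> merged; set of 11 now {1, 3, 5, 6, 7, 8, 9, 10, 11}
Set of 9: {1, 3, 5, 6, 7, 8, 9, 10, 11}; 4 is not a member.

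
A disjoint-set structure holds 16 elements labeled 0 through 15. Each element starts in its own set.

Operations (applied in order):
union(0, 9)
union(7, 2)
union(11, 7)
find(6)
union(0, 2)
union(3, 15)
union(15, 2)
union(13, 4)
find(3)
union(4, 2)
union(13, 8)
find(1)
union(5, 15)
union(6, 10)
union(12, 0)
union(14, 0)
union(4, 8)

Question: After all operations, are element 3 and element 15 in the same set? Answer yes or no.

Answer: yes

Derivation:
Step 1: union(0, 9) -> merged; set of 0 now {0, 9}
Step 2: union(7, 2) -> merged; set of 7 now {2, 7}
Step 3: union(11, 7) -> merged; set of 11 now {2, 7, 11}
Step 4: find(6) -> no change; set of 6 is {6}
Step 5: union(0, 2) -> merged; set of 0 now {0, 2, 7, 9, 11}
Step 6: union(3, 15) -> merged; set of 3 now {3, 15}
Step 7: union(15, 2) -> merged; set of 15 now {0, 2, 3, 7, 9, 11, 15}
Step 8: union(13, 4) -> merged; set of 13 now {4, 13}
Step 9: find(3) -> no change; set of 3 is {0, 2, 3, 7, 9, 11, 15}
Step 10: union(4, 2) -> merged; set of 4 now {0, 2, 3, 4, 7, 9, 11, 13, 15}
Step 11: union(13, 8) -> merged; set of 13 now {0, 2, 3, 4, 7, 8, 9, 11, 13, 15}
Step 12: find(1) -> no change; set of 1 is {1}
Step 13: union(5, 15) -> merged; set of 5 now {0, 2, 3, 4, 5, 7, 8, 9, 11, 13, 15}
Step 14: union(6, 10) -> merged; set of 6 now {6, 10}
Step 15: union(12, 0) -> merged; set of 12 now {0, 2, 3, 4, 5, 7, 8, 9, 11, 12, 13, 15}
Step 16: union(14, 0) -> merged; set of 14 now {0, 2, 3, 4, 5, 7, 8, 9, 11, 12, 13, 14, 15}
Step 17: union(4, 8) -> already same set; set of 4 now {0, 2, 3, 4, 5, 7, 8, 9, 11, 12, 13, 14, 15}
Set of 3: {0, 2, 3, 4, 5, 7, 8, 9, 11, 12, 13, 14, 15}; 15 is a member.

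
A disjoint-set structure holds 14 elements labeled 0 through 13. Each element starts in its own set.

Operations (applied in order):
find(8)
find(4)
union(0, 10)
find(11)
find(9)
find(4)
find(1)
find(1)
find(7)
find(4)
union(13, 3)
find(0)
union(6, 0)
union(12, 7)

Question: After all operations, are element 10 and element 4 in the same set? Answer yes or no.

Answer: no

Derivation:
Step 1: find(8) -> no change; set of 8 is {8}
Step 2: find(4) -> no change; set of 4 is {4}
Step 3: union(0, 10) -> merged; set of 0 now {0, 10}
Step 4: find(11) -> no change; set of 11 is {11}
Step 5: find(9) -> no change; set of 9 is {9}
Step 6: find(4) -> no change; set of 4 is {4}
Step 7: find(1) -> no change; set of 1 is {1}
Step 8: find(1) -> no change; set of 1 is {1}
Step 9: find(7) -> no change; set of 7 is {7}
Step 10: find(4) -> no change; set of 4 is {4}
Step 11: union(13, 3) -> merged; set of 13 now {3, 13}
Step 12: find(0) -> no change; set of 0 is {0, 10}
Step 13: union(6, 0) -> merged; set of 6 now {0, 6, 10}
Step 14: union(12, 7) -> merged; set of 12 now {7, 12}
Set of 10: {0, 6, 10}; 4 is not a member.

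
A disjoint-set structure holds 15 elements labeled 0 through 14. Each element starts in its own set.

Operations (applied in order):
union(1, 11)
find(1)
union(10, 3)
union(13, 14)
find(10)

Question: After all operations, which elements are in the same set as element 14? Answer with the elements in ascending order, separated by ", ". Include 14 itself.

Answer: 13, 14

Derivation:
Step 1: union(1, 11) -> merged; set of 1 now {1, 11}
Step 2: find(1) -> no change; set of 1 is {1, 11}
Step 3: union(10, 3) -> merged; set of 10 now {3, 10}
Step 4: union(13, 14) -> merged; set of 13 now {13, 14}
Step 5: find(10) -> no change; set of 10 is {3, 10}
Component of 14: {13, 14}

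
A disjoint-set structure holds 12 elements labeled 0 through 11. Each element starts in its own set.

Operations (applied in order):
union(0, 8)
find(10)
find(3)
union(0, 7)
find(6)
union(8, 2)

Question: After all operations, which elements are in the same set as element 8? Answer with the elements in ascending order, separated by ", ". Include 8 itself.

Answer: 0, 2, 7, 8

Derivation:
Step 1: union(0, 8) -> merged; set of 0 now {0, 8}
Step 2: find(10) -> no change; set of 10 is {10}
Step 3: find(3) -> no change; set of 3 is {3}
Step 4: union(0, 7) -> merged; set of 0 now {0, 7, 8}
Step 5: find(6) -> no change; set of 6 is {6}
Step 6: union(8, 2) -> merged; set of 8 now {0, 2, 7, 8}
Component of 8: {0, 2, 7, 8}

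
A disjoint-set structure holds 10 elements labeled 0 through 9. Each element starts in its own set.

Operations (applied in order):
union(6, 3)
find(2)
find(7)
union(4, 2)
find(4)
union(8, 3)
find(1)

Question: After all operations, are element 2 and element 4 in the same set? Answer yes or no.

Step 1: union(6, 3) -> merged; set of 6 now {3, 6}
Step 2: find(2) -> no change; set of 2 is {2}
Step 3: find(7) -> no change; set of 7 is {7}
Step 4: union(4, 2) -> merged; set of 4 now {2, 4}
Step 5: find(4) -> no change; set of 4 is {2, 4}
Step 6: union(8, 3) -> merged; set of 8 now {3, 6, 8}
Step 7: find(1) -> no change; set of 1 is {1}
Set of 2: {2, 4}; 4 is a member.

Answer: yes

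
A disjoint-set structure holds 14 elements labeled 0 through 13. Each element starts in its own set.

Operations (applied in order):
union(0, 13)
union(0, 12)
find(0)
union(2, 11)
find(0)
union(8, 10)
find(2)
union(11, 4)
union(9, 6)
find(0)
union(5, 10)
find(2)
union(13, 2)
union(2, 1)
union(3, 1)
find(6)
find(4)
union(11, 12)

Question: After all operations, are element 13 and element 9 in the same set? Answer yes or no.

Step 1: union(0, 13) -> merged; set of 0 now {0, 13}
Step 2: union(0, 12) -> merged; set of 0 now {0, 12, 13}
Step 3: find(0) -> no change; set of 0 is {0, 12, 13}
Step 4: union(2, 11) -> merged; set of 2 now {2, 11}
Step 5: find(0) -> no change; set of 0 is {0, 12, 13}
Step 6: union(8, 10) -> merged; set of 8 now {8, 10}
Step 7: find(2) -> no change; set of 2 is {2, 11}
Step 8: union(11, 4) -> merged; set of 11 now {2, 4, 11}
Step 9: union(9, 6) -> merged; set of 9 now {6, 9}
Step 10: find(0) -> no change; set of 0 is {0, 12, 13}
Step 11: union(5, 10) -> merged; set of 5 now {5, 8, 10}
Step 12: find(2) -> no change; set of 2 is {2, 4, 11}
Step 13: union(13, 2) -> merged; set of 13 now {0, 2, 4, 11, 12, 13}
Step 14: union(2, 1) -> merged; set of 2 now {0, 1, 2, 4, 11, 12, 13}
Step 15: union(3, 1) -> merged; set of 3 now {0, 1, 2, 3, 4, 11, 12, 13}
Step 16: find(6) -> no change; set of 6 is {6, 9}
Step 17: find(4) -> no change; set of 4 is {0, 1, 2, 3, 4, 11, 12, 13}
Step 18: union(11, 12) -> already same set; set of 11 now {0, 1, 2, 3, 4, 11, 12, 13}
Set of 13: {0, 1, 2, 3, 4, 11, 12, 13}; 9 is not a member.

Answer: no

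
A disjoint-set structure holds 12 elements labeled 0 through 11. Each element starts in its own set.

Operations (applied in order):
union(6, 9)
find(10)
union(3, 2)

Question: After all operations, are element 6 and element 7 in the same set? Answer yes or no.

Step 1: union(6, 9) -> merged; set of 6 now {6, 9}
Step 2: find(10) -> no change; set of 10 is {10}
Step 3: union(3, 2) -> merged; set of 3 now {2, 3}
Set of 6: {6, 9}; 7 is not a member.

Answer: no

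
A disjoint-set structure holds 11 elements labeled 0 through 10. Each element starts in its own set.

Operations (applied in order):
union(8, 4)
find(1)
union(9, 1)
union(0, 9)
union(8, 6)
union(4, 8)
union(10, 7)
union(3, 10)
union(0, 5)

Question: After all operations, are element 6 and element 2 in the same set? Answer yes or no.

Step 1: union(8, 4) -> merged; set of 8 now {4, 8}
Step 2: find(1) -> no change; set of 1 is {1}
Step 3: union(9, 1) -> merged; set of 9 now {1, 9}
Step 4: union(0, 9) -> merged; set of 0 now {0, 1, 9}
Step 5: union(8, 6) -> merged; set of 8 now {4, 6, 8}
Step 6: union(4, 8) -> already same set; set of 4 now {4, 6, 8}
Step 7: union(10, 7) -> merged; set of 10 now {7, 10}
Step 8: union(3, 10) -> merged; set of 3 now {3, 7, 10}
Step 9: union(0, 5) -> merged; set of 0 now {0, 1, 5, 9}
Set of 6: {4, 6, 8}; 2 is not a member.

Answer: no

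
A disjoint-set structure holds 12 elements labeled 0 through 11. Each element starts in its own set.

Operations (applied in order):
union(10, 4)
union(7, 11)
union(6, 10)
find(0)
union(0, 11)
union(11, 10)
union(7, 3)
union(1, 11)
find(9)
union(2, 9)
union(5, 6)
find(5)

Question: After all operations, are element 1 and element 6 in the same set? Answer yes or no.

Answer: yes

Derivation:
Step 1: union(10, 4) -> merged; set of 10 now {4, 10}
Step 2: union(7, 11) -> merged; set of 7 now {7, 11}
Step 3: union(6, 10) -> merged; set of 6 now {4, 6, 10}
Step 4: find(0) -> no change; set of 0 is {0}
Step 5: union(0, 11) -> merged; set of 0 now {0, 7, 11}
Step 6: union(11, 10) -> merged; set of 11 now {0, 4, 6, 7, 10, 11}
Step 7: union(7, 3) -> merged; set of 7 now {0, 3, 4, 6, 7, 10, 11}
Step 8: union(1, 11) -> merged; set of 1 now {0, 1, 3, 4, 6, 7, 10, 11}
Step 9: find(9) -> no change; set of 9 is {9}
Step 10: union(2, 9) -> merged; set of 2 now {2, 9}
Step 11: union(5, 6) -> merged; set of 5 now {0, 1, 3, 4, 5, 6, 7, 10, 11}
Step 12: find(5) -> no change; set of 5 is {0, 1, 3, 4, 5, 6, 7, 10, 11}
Set of 1: {0, 1, 3, 4, 5, 6, 7, 10, 11}; 6 is a member.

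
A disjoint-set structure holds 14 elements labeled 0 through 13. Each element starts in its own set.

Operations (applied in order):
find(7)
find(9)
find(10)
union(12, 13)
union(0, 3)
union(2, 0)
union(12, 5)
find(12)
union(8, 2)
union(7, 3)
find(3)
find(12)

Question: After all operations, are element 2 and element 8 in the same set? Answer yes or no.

Step 1: find(7) -> no change; set of 7 is {7}
Step 2: find(9) -> no change; set of 9 is {9}
Step 3: find(10) -> no change; set of 10 is {10}
Step 4: union(12, 13) -> merged; set of 12 now {12, 13}
Step 5: union(0, 3) -> merged; set of 0 now {0, 3}
Step 6: union(2, 0) -> merged; set of 2 now {0, 2, 3}
Step 7: union(12, 5) -> merged; set of 12 now {5, 12, 13}
Step 8: find(12) -> no change; set of 12 is {5, 12, 13}
Step 9: union(8, 2) -> merged; set of 8 now {0, 2, 3, 8}
Step 10: union(7, 3) -> merged; set of 7 now {0, 2, 3, 7, 8}
Step 11: find(3) -> no change; set of 3 is {0, 2, 3, 7, 8}
Step 12: find(12) -> no change; set of 12 is {5, 12, 13}
Set of 2: {0, 2, 3, 7, 8}; 8 is a member.

Answer: yes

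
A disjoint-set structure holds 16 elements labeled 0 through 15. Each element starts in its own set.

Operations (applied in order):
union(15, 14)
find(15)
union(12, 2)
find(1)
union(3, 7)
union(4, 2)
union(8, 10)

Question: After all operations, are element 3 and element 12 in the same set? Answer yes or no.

Answer: no

Derivation:
Step 1: union(15, 14) -> merged; set of 15 now {14, 15}
Step 2: find(15) -> no change; set of 15 is {14, 15}
Step 3: union(12, 2) -> merged; set of 12 now {2, 12}
Step 4: find(1) -> no change; set of 1 is {1}
Step 5: union(3, 7) -> merged; set of 3 now {3, 7}
Step 6: union(4, 2) -> merged; set of 4 now {2, 4, 12}
Step 7: union(8, 10) -> merged; set of 8 now {8, 10}
Set of 3: {3, 7}; 12 is not a member.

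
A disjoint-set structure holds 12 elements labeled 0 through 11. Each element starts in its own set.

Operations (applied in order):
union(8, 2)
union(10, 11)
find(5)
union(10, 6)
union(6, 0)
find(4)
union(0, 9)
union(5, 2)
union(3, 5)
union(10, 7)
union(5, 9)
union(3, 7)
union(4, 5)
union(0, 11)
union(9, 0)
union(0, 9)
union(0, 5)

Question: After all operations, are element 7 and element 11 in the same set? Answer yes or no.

Step 1: union(8, 2) -> merged; set of 8 now {2, 8}
Step 2: union(10, 11) -> merged; set of 10 now {10, 11}
Step 3: find(5) -> no change; set of 5 is {5}
Step 4: union(10, 6) -> merged; set of 10 now {6, 10, 11}
Step 5: union(6, 0) -> merged; set of 6 now {0, 6, 10, 11}
Step 6: find(4) -> no change; set of 4 is {4}
Step 7: union(0, 9) -> merged; set of 0 now {0, 6, 9, 10, 11}
Step 8: union(5, 2) -> merged; set of 5 now {2, 5, 8}
Step 9: union(3, 5) -> merged; set of 3 now {2, 3, 5, 8}
Step 10: union(10, 7) -> merged; set of 10 now {0, 6, 7, 9, 10, 11}
Step 11: union(5, 9) -> merged; set of 5 now {0, 2, 3, 5, 6, 7, 8, 9, 10, 11}
Step 12: union(3, 7) -> already same set; set of 3 now {0, 2, 3, 5, 6, 7, 8, 9, 10, 11}
Step 13: union(4, 5) -> merged; set of 4 now {0, 2, 3, 4, 5, 6, 7, 8, 9, 10, 11}
Step 14: union(0, 11) -> already same set; set of 0 now {0, 2, 3, 4, 5, 6, 7, 8, 9, 10, 11}
Step 15: union(9, 0) -> already same set; set of 9 now {0, 2, 3, 4, 5, 6, 7, 8, 9, 10, 11}
Step 16: union(0, 9) -> already same set; set of 0 now {0, 2, 3, 4, 5, 6, 7, 8, 9, 10, 11}
Step 17: union(0, 5) -> already same set; set of 0 now {0, 2, 3, 4, 5, 6, 7, 8, 9, 10, 11}
Set of 7: {0, 2, 3, 4, 5, 6, 7, 8, 9, 10, 11}; 11 is a member.

Answer: yes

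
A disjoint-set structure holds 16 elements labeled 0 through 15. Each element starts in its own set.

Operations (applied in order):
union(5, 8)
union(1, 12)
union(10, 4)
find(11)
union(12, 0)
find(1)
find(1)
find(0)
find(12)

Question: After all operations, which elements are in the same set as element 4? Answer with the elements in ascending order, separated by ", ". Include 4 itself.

Answer: 4, 10

Derivation:
Step 1: union(5, 8) -> merged; set of 5 now {5, 8}
Step 2: union(1, 12) -> merged; set of 1 now {1, 12}
Step 3: union(10, 4) -> merged; set of 10 now {4, 10}
Step 4: find(11) -> no change; set of 11 is {11}
Step 5: union(12, 0) -> merged; set of 12 now {0, 1, 12}
Step 6: find(1) -> no change; set of 1 is {0, 1, 12}
Step 7: find(1) -> no change; set of 1 is {0, 1, 12}
Step 8: find(0) -> no change; set of 0 is {0, 1, 12}
Step 9: find(12) -> no change; set of 12 is {0, 1, 12}
Component of 4: {4, 10}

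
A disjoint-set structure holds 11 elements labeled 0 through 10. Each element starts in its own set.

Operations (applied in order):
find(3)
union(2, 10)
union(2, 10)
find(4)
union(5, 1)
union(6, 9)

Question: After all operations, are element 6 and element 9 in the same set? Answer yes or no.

Answer: yes

Derivation:
Step 1: find(3) -> no change; set of 3 is {3}
Step 2: union(2, 10) -> merged; set of 2 now {2, 10}
Step 3: union(2, 10) -> already same set; set of 2 now {2, 10}
Step 4: find(4) -> no change; set of 4 is {4}
Step 5: union(5, 1) -> merged; set of 5 now {1, 5}
Step 6: union(6, 9) -> merged; set of 6 now {6, 9}
Set of 6: {6, 9}; 9 is a member.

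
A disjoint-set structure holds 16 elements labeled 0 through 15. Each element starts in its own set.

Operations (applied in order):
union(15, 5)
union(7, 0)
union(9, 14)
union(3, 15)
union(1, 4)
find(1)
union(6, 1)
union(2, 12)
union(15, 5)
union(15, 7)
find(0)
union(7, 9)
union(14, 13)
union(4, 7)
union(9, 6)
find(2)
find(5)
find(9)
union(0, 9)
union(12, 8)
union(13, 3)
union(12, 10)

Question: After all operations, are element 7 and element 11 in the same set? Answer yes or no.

Answer: no

Derivation:
Step 1: union(15, 5) -> merged; set of 15 now {5, 15}
Step 2: union(7, 0) -> merged; set of 7 now {0, 7}
Step 3: union(9, 14) -> merged; set of 9 now {9, 14}
Step 4: union(3, 15) -> merged; set of 3 now {3, 5, 15}
Step 5: union(1, 4) -> merged; set of 1 now {1, 4}
Step 6: find(1) -> no change; set of 1 is {1, 4}
Step 7: union(6, 1) -> merged; set of 6 now {1, 4, 6}
Step 8: union(2, 12) -> merged; set of 2 now {2, 12}
Step 9: union(15, 5) -> already same set; set of 15 now {3, 5, 15}
Step 10: union(15, 7) -> merged; set of 15 now {0, 3, 5, 7, 15}
Step 11: find(0) -> no change; set of 0 is {0, 3, 5, 7, 15}
Step 12: union(7, 9) -> merged; set of 7 now {0, 3, 5, 7, 9, 14, 15}
Step 13: union(14, 13) -> merged; set of 14 now {0, 3, 5, 7, 9, 13, 14, 15}
Step 14: union(4, 7) -> merged; set of 4 now {0, 1, 3, 4, 5, 6, 7, 9, 13, 14, 15}
Step 15: union(9, 6) -> already same set; set of 9 now {0, 1, 3, 4, 5, 6, 7, 9, 13, 14, 15}
Step 16: find(2) -> no change; set of 2 is {2, 12}
Step 17: find(5) -> no change; set of 5 is {0, 1, 3, 4, 5, 6, 7, 9, 13, 14, 15}
Step 18: find(9) -> no change; set of 9 is {0, 1, 3, 4, 5, 6, 7, 9, 13, 14, 15}
Step 19: union(0, 9) -> already same set; set of 0 now {0, 1, 3, 4, 5, 6, 7, 9, 13, 14, 15}
Step 20: union(12, 8) -> merged; set of 12 now {2, 8, 12}
Step 21: union(13, 3) -> already same set; set of 13 now {0, 1, 3, 4, 5, 6, 7, 9, 13, 14, 15}
Step 22: union(12, 10) -> merged; set of 12 now {2, 8, 10, 12}
Set of 7: {0, 1, 3, 4, 5, 6, 7, 9, 13, 14, 15}; 11 is not a member.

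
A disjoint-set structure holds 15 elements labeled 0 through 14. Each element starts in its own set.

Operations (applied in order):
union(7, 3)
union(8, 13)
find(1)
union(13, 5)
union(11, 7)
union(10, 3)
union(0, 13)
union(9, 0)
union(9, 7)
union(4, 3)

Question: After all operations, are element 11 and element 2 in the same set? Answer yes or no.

Step 1: union(7, 3) -> merged; set of 7 now {3, 7}
Step 2: union(8, 13) -> merged; set of 8 now {8, 13}
Step 3: find(1) -> no change; set of 1 is {1}
Step 4: union(13, 5) -> merged; set of 13 now {5, 8, 13}
Step 5: union(11, 7) -> merged; set of 11 now {3, 7, 11}
Step 6: union(10, 3) -> merged; set of 10 now {3, 7, 10, 11}
Step 7: union(0, 13) -> merged; set of 0 now {0, 5, 8, 13}
Step 8: union(9, 0) -> merged; set of 9 now {0, 5, 8, 9, 13}
Step 9: union(9, 7) -> merged; set of 9 now {0, 3, 5, 7, 8, 9, 10, 11, 13}
Step 10: union(4, 3) -> merged; set of 4 now {0, 3, 4, 5, 7, 8, 9, 10, 11, 13}
Set of 11: {0, 3, 4, 5, 7, 8, 9, 10, 11, 13}; 2 is not a member.

Answer: no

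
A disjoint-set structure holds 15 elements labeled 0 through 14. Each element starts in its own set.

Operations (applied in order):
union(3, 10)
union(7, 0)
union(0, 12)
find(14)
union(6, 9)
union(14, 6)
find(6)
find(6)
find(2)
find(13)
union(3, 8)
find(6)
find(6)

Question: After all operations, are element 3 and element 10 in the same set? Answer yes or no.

Step 1: union(3, 10) -> merged; set of 3 now {3, 10}
Step 2: union(7, 0) -> merged; set of 7 now {0, 7}
Step 3: union(0, 12) -> merged; set of 0 now {0, 7, 12}
Step 4: find(14) -> no change; set of 14 is {14}
Step 5: union(6, 9) -> merged; set of 6 now {6, 9}
Step 6: union(14, 6) -> merged; set of 14 now {6, 9, 14}
Step 7: find(6) -> no change; set of 6 is {6, 9, 14}
Step 8: find(6) -> no change; set of 6 is {6, 9, 14}
Step 9: find(2) -> no change; set of 2 is {2}
Step 10: find(13) -> no change; set of 13 is {13}
Step 11: union(3, 8) -> merged; set of 3 now {3, 8, 10}
Step 12: find(6) -> no change; set of 6 is {6, 9, 14}
Step 13: find(6) -> no change; set of 6 is {6, 9, 14}
Set of 3: {3, 8, 10}; 10 is a member.

Answer: yes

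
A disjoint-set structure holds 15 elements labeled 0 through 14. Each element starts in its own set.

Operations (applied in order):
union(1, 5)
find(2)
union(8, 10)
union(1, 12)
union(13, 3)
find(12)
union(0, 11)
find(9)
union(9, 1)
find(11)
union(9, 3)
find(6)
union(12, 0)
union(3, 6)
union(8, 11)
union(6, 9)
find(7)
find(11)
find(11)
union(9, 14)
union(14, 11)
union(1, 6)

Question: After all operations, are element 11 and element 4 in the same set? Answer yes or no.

Step 1: union(1, 5) -> merged; set of 1 now {1, 5}
Step 2: find(2) -> no change; set of 2 is {2}
Step 3: union(8, 10) -> merged; set of 8 now {8, 10}
Step 4: union(1, 12) -> merged; set of 1 now {1, 5, 12}
Step 5: union(13, 3) -> merged; set of 13 now {3, 13}
Step 6: find(12) -> no change; set of 12 is {1, 5, 12}
Step 7: union(0, 11) -> merged; set of 0 now {0, 11}
Step 8: find(9) -> no change; set of 9 is {9}
Step 9: union(9, 1) -> merged; set of 9 now {1, 5, 9, 12}
Step 10: find(11) -> no change; set of 11 is {0, 11}
Step 11: union(9, 3) -> merged; set of 9 now {1, 3, 5, 9, 12, 13}
Step 12: find(6) -> no change; set of 6 is {6}
Step 13: union(12, 0) -> merged; set of 12 now {0, 1, 3, 5, 9, 11, 12, 13}
Step 14: union(3, 6) -> merged; set of 3 now {0, 1, 3, 5, 6, 9, 11, 12, 13}
Step 15: union(8, 11) -> merged; set of 8 now {0, 1, 3, 5, 6, 8, 9, 10, 11, 12, 13}
Step 16: union(6, 9) -> already same set; set of 6 now {0, 1, 3, 5, 6, 8, 9, 10, 11, 12, 13}
Step 17: find(7) -> no change; set of 7 is {7}
Step 18: find(11) -> no change; set of 11 is {0, 1, 3, 5, 6, 8, 9, 10, 11, 12, 13}
Step 19: find(11) -> no change; set of 11 is {0, 1, 3, 5, 6, 8, 9, 10, 11, 12, 13}
Step 20: union(9, 14) -> merged; set of 9 now {0, 1, 3, 5, 6, 8, 9, 10, 11, 12, 13, 14}
Step 21: union(14, 11) -> already same set; set of 14 now {0, 1, 3, 5, 6, 8, 9, 10, 11, 12, 13, 14}
Step 22: union(1, 6) -> already same set; set of 1 now {0, 1, 3, 5, 6, 8, 9, 10, 11, 12, 13, 14}
Set of 11: {0, 1, 3, 5, 6, 8, 9, 10, 11, 12, 13, 14}; 4 is not a member.

Answer: no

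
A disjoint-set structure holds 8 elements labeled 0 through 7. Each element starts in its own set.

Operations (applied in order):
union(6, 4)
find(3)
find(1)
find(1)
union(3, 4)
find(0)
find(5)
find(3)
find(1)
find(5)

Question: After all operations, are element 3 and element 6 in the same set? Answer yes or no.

Step 1: union(6, 4) -> merged; set of 6 now {4, 6}
Step 2: find(3) -> no change; set of 3 is {3}
Step 3: find(1) -> no change; set of 1 is {1}
Step 4: find(1) -> no change; set of 1 is {1}
Step 5: union(3, 4) -> merged; set of 3 now {3, 4, 6}
Step 6: find(0) -> no change; set of 0 is {0}
Step 7: find(5) -> no change; set of 5 is {5}
Step 8: find(3) -> no change; set of 3 is {3, 4, 6}
Step 9: find(1) -> no change; set of 1 is {1}
Step 10: find(5) -> no change; set of 5 is {5}
Set of 3: {3, 4, 6}; 6 is a member.

Answer: yes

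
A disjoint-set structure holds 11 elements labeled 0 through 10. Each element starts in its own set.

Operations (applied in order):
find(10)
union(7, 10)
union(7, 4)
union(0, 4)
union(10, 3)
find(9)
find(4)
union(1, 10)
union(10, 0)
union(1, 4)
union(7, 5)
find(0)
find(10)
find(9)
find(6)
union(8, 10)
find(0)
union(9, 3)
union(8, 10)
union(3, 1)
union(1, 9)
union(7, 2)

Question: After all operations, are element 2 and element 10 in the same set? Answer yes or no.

Answer: yes

Derivation:
Step 1: find(10) -> no change; set of 10 is {10}
Step 2: union(7, 10) -> merged; set of 7 now {7, 10}
Step 3: union(7, 4) -> merged; set of 7 now {4, 7, 10}
Step 4: union(0, 4) -> merged; set of 0 now {0, 4, 7, 10}
Step 5: union(10, 3) -> merged; set of 10 now {0, 3, 4, 7, 10}
Step 6: find(9) -> no change; set of 9 is {9}
Step 7: find(4) -> no change; set of 4 is {0, 3, 4, 7, 10}
Step 8: union(1, 10) -> merged; set of 1 now {0, 1, 3, 4, 7, 10}
Step 9: union(10, 0) -> already same set; set of 10 now {0, 1, 3, 4, 7, 10}
Step 10: union(1, 4) -> already same set; set of 1 now {0, 1, 3, 4, 7, 10}
Step 11: union(7, 5) -> merged; set of 7 now {0, 1, 3, 4, 5, 7, 10}
Step 12: find(0) -> no change; set of 0 is {0, 1, 3, 4, 5, 7, 10}
Step 13: find(10) -> no change; set of 10 is {0, 1, 3, 4, 5, 7, 10}
Step 14: find(9) -> no change; set of 9 is {9}
Step 15: find(6) -> no change; set of 6 is {6}
Step 16: union(8, 10) -> merged; set of 8 now {0, 1, 3, 4, 5, 7, 8, 10}
Step 17: find(0) -> no change; set of 0 is {0, 1, 3, 4, 5, 7, 8, 10}
Step 18: union(9, 3) -> merged; set of 9 now {0, 1, 3, 4, 5, 7, 8, 9, 10}
Step 19: union(8, 10) -> already same set; set of 8 now {0, 1, 3, 4, 5, 7, 8, 9, 10}
Step 20: union(3, 1) -> already same set; set of 3 now {0, 1, 3, 4, 5, 7, 8, 9, 10}
Step 21: union(1, 9) -> already same set; set of 1 now {0, 1, 3, 4, 5, 7, 8, 9, 10}
Step 22: union(7, 2) -> merged; set of 7 now {0, 1, 2, 3, 4, 5, 7, 8, 9, 10}
Set of 2: {0, 1, 2, 3, 4, 5, 7, 8, 9, 10}; 10 is a member.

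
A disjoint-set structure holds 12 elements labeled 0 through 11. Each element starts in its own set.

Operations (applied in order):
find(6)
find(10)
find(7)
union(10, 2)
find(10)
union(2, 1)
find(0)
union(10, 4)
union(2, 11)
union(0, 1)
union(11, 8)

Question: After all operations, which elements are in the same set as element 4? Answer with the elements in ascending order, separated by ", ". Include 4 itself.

Step 1: find(6) -> no change; set of 6 is {6}
Step 2: find(10) -> no change; set of 10 is {10}
Step 3: find(7) -> no change; set of 7 is {7}
Step 4: union(10, 2) -> merged; set of 10 now {2, 10}
Step 5: find(10) -> no change; set of 10 is {2, 10}
Step 6: union(2, 1) -> merged; set of 2 now {1, 2, 10}
Step 7: find(0) -> no change; set of 0 is {0}
Step 8: union(10, 4) -> merged; set of 10 now {1, 2, 4, 10}
Step 9: union(2, 11) -> merged; set of 2 now {1, 2, 4, 10, 11}
Step 10: union(0, 1) -> merged; set of 0 now {0, 1, 2, 4, 10, 11}
Step 11: union(11, 8) -> merged; set of 11 now {0, 1, 2, 4, 8, 10, 11}
Component of 4: {0, 1, 2, 4, 8, 10, 11}

Answer: 0, 1, 2, 4, 8, 10, 11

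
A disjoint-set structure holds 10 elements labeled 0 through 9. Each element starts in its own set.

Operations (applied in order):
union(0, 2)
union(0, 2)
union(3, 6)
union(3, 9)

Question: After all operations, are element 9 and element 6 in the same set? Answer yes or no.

Answer: yes

Derivation:
Step 1: union(0, 2) -> merged; set of 0 now {0, 2}
Step 2: union(0, 2) -> already same set; set of 0 now {0, 2}
Step 3: union(3, 6) -> merged; set of 3 now {3, 6}
Step 4: union(3, 9) -> merged; set of 3 now {3, 6, 9}
Set of 9: {3, 6, 9}; 6 is a member.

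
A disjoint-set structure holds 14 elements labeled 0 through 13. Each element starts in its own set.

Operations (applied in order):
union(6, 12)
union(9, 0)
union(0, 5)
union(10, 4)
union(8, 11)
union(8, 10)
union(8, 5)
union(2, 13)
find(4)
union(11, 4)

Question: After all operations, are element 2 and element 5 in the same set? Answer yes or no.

Step 1: union(6, 12) -> merged; set of 6 now {6, 12}
Step 2: union(9, 0) -> merged; set of 9 now {0, 9}
Step 3: union(0, 5) -> merged; set of 0 now {0, 5, 9}
Step 4: union(10, 4) -> merged; set of 10 now {4, 10}
Step 5: union(8, 11) -> merged; set of 8 now {8, 11}
Step 6: union(8, 10) -> merged; set of 8 now {4, 8, 10, 11}
Step 7: union(8, 5) -> merged; set of 8 now {0, 4, 5, 8, 9, 10, 11}
Step 8: union(2, 13) -> merged; set of 2 now {2, 13}
Step 9: find(4) -> no change; set of 4 is {0, 4, 5, 8, 9, 10, 11}
Step 10: union(11, 4) -> already same set; set of 11 now {0, 4, 5, 8, 9, 10, 11}
Set of 2: {2, 13}; 5 is not a member.

Answer: no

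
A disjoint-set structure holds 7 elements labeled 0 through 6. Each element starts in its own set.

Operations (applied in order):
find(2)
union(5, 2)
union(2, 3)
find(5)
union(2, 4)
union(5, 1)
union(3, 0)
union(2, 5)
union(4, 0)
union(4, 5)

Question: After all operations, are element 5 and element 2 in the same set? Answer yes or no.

Answer: yes

Derivation:
Step 1: find(2) -> no change; set of 2 is {2}
Step 2: union(5, 2) -> merged; set of 5 now {2, 5}
Step 3: union(2, 3) -> merged; set of 2 now {2, 3, 5}
Step 4: find(5) -> no change; set of 5 is {2, 3, 5}
Step 5: union(2, 4) -> merged; set of 2 now {2, 3, 4, 5}
Step 6: union(5, 1) -> merged; set of 5 now {1, 2, 3, 4, 5}
Step 7: union(3, 0) -> merged; set of 3 now {0, 1, 2, 3, 4, 5}
Step 8: union(2, 5) -> already same set; set of 2 now {0, 1, 2, 3, 4, 5}
Step 9: union(4, 0) -> already same set; set of 4 now {0, 1, 2, 3, 4, 5}
Step 10: union(4, 5) -> already same set; set of 4 now {0, 1, 2, 3, 4, 5}
Set of 5: {0, 1, 2, 3, 4, 5}; 2 is a member.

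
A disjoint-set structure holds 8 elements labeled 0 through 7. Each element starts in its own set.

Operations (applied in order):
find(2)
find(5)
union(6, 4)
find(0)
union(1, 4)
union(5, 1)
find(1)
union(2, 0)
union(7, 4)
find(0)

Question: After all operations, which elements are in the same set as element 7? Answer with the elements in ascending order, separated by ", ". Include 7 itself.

Step 1: find(2) -> no change; set of 2 is {2}
Step 2: find(5) -> no change; set of 5 is {5}
Step 3: union(6, 4) -> merged; set of 6 now {4, 6}
Step 4: find(0) -> no change; set of 0 is {0}
Step 5: union(1, 4) -> merged; set of 1 now {1, 4, 6}
Step 6: union(5, 1) -> merged; set of 5 now {1, 4, 5, 6}
Step 7: find(1) -> no change; set of 1 is {1, 4, 5, 6}
Step 8: union(2, 0) -> merged; set of 2 now {0, 2}
Step 9: union(7, 4) -> merged; set of 7 now {1, 4, 5, 6, 7}
Step 10: find(0) -> no change; set of 0 is {0, 2}
Component of 7: {1, 4, 5, 6, 7}

Answer: 1, 4, 5, 6, 7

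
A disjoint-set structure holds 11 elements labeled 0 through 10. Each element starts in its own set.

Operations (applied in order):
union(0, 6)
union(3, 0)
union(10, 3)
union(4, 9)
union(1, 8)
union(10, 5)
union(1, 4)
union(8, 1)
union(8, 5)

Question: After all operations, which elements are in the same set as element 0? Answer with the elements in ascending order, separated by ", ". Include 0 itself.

Step 1: union(0, 6) -> merged; set of 0 now {0, 6}
Step 2: union(3, 0) -> merged; set of 3 now {0, 3, 6}
Step 3: union(10, 3) -> merged; set of 10 now {0, 3, 6, 10}
Step 4: union(4, 9) -> merged; set of 4 now {4, 9}
Step 5: union(1, 8) -> merged; set of 1 now {1, 8}
Step 6: union(10, 5) -> merged; set of 10 now {0, 3, 5, 6, 10}
Step 7: union(1, 4) -> merged; set of 1 now {1, 4, 8, 9}
Step 8: union(8, 1) -> already same set; set of 8 now {1, 4, 8, 9}
Step 9: union(8, 5) -> merged; set of 8 now {0, 1, 3, 4, 5, 6, 8, 9, 10}
Component of 0: {0, 1, 3, 4, 5, 6, 8, 9, 10}

Answer: 0, 1, 3, 4, 5, 6, 8, 9, 10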